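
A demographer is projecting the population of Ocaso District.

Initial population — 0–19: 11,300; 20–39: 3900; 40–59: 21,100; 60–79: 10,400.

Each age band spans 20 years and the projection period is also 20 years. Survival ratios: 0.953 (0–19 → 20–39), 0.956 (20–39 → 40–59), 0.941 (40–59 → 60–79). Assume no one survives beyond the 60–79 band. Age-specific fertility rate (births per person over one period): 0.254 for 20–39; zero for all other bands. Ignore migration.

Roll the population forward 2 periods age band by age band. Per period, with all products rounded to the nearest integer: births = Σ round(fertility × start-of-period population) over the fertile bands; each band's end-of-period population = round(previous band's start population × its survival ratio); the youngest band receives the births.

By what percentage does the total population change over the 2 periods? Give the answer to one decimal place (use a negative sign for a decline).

Let band 1 be 0–19 through band 4 = 60–79.
Period 1:
Births: 3900 × 0.254 = 991
Band 2: 11300 × 0.953 = 10769
Band 3: 3900 × 0.956 = 3728
Band 4: 21100 × 0.941 = 19855
→ [991, 10769, 3728, 19855]
Period 2:
Births: 10769 × 0.254 = 2735
Band 2: 991 × 0.953 = 944
Band 3: 10769 × 0.956 = 10295
Band 4: 3728 × 0.941 = 3508
→ [2735, 944, 10295, 3508]
Total: 46700 → 17482; change = -29218; percentage change = -62.6%

-62.6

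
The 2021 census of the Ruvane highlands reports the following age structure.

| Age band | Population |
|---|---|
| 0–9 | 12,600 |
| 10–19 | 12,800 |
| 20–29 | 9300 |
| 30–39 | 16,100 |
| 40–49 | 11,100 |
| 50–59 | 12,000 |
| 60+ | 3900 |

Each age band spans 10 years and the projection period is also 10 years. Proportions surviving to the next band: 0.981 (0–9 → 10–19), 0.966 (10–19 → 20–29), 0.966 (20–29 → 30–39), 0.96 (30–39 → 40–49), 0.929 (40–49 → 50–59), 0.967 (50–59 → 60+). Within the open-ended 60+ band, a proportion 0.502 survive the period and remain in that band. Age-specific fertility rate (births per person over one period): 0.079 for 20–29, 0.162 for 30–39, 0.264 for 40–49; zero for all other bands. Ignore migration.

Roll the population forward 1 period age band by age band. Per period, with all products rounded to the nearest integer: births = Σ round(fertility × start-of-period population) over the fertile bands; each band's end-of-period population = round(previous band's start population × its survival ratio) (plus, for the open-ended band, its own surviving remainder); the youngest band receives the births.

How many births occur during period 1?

6273

(Bands numbered youngest = 1 to oldest = 7.)
After projecting period 1:
Births: 9300 * 0.079 = 735 ; 16100 * 0.162 = 2608 ; 11100 * 0.264 = 2930 → total 6273
Band 2: 12600 * 0.981 = 12361
Band 3: 12800 * 0.966 = 12365
Band 4: 9300 * 0.966 = 8984
Band 5: 16100 * 0.96 = 15456
Band 6: 11100 * 0.929 = 10312
Band 7: 12000 * 0.967 + 3900 * 0.502 = 11604 + 1958 = 13562
→ [6273, 12361, 12365, 8984, 15456, 10312, 13562]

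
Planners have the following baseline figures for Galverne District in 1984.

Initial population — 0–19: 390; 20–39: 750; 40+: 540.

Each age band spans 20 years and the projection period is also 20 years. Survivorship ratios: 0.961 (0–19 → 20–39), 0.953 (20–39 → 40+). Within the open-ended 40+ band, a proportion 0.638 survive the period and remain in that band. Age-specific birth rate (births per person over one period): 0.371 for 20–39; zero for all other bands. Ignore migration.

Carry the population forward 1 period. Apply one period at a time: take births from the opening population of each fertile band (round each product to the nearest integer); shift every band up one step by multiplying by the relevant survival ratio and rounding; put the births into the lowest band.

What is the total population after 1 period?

1713

Call the bands 1 to 3, youngest first.
Period 1:
Births: 750 × 0.371 = 278
Band 2: 390 × 0.961 = 375
Band 3: 750 × 0.953 + 540 × 0.638 = 715 + 345 = 1060
Giving 278 / 375 / 1060.
Total after period 1: 278 + 375 + 1060 = 1713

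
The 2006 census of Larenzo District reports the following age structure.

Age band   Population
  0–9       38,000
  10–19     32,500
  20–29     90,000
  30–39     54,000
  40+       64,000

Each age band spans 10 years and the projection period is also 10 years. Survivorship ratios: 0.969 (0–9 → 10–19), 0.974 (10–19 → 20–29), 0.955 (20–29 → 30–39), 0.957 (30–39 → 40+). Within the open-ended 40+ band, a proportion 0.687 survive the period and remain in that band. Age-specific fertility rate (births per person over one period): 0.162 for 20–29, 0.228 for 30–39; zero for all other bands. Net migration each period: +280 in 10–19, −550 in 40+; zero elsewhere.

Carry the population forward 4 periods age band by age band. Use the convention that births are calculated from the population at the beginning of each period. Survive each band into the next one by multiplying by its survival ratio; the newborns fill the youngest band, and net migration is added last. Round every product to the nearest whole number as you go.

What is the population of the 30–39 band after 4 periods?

24499

(Groups numbered youngest = 1 to oldest = 5.)
— Period 1 —
Births: 90000 × 0.162 = 14580  |  54000 × 0.228 = 12312 — total 26892
Group 2: 38000 × 0.969 = 36822
Group 3: 32500 × 0.974 = 31655
Group 4: 90000 × 0.955 = 85950
Group 5: 54000 × 0.957 + 64000 × 0.687 = 51678 + 43968 = 95646
Net migration: Group 2 + 280 → 37102; Group 5 − 550 → 95096
End of period: [26892, 37102, 31655, 85950, 95096]
— Period 2 —
Births: 31655 × 0.162 = 5128  |  85950 × 0.228 = 19597 — total 24725
Group 2: 26892 × 0.969 = 26058
Group 3: 37102 × 0.974 = 36137
Group 4: 31655 × 0.955 = 30231
Group 5: 85950 × 0.957 + 95096 × 0.687 = 82254 + 65331 = 147585
Net migration: Group 2 + 280 → 26338; Group 5 − 550 → 147035
End of period: [24725, 26338, 36137, 30231, 147035]
— Period 3 —
Births: 36137 × 0.162 = 5854  |  30231 × 0.228 = 6893 — total 12747
Group 2: 24725 × 0.969 = 23959
Group 3: 26338 × 0.974 = 25653
Group 4: 36137 × 0.955 = 34511
Group 5: 30231 × 0.957 + 147035 × 0.687 = 28931 + 101013 = 129944
Net migration: Group 2 + 280 → 24239; Group 5 − 550 → 129394
End of period: [12747, 24239, 25653, 34511, 129394]
— Period 4 —
Births: 25653 × 0.162 = 4156  |  34511 × 0.228 = 7869 — total 12025
Group 2: 12747 × 0.969 = 12352
Group 3: 24239 × 0.974 = 23609
Group 4: 25653 × 0.955 = 24499
Group 5: 34511 × 0.957 + 129394 × 0.687 = 33027 + 88894 = 121921
Net migration: Group 2 + 280 → 12632; Group 5 − 550 → 121371
End of period: [12025, 12632, 23609, 24499, 121371]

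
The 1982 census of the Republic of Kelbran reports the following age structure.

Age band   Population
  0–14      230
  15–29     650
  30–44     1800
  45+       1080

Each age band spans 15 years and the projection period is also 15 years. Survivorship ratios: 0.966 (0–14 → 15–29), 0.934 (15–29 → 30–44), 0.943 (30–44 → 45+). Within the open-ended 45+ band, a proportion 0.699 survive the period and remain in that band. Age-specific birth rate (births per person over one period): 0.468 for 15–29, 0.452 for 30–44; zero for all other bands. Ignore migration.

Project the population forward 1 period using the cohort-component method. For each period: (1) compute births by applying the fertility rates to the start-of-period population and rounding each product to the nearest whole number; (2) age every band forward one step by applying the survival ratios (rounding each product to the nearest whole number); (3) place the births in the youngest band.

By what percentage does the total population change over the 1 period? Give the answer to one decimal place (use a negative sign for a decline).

Let group 1 be 0–14 through group 4 = 45+.
— Period 1 —
Births: 650 × 0.468 = 304 ; 1800 × 0.452 = 814 ⇒ total 1118
Group 2: 230 × 0.966 = 222
Group 3: 650 × 0.934 = 607
Group 4: 1800 × 0.943 + 1080 × 0.699 = 1697 + 755 = 2452
→ [1118, 222, 607, 2452]
Total: 3760 → 4399; change = 639; percentage change = 17.0%

17.0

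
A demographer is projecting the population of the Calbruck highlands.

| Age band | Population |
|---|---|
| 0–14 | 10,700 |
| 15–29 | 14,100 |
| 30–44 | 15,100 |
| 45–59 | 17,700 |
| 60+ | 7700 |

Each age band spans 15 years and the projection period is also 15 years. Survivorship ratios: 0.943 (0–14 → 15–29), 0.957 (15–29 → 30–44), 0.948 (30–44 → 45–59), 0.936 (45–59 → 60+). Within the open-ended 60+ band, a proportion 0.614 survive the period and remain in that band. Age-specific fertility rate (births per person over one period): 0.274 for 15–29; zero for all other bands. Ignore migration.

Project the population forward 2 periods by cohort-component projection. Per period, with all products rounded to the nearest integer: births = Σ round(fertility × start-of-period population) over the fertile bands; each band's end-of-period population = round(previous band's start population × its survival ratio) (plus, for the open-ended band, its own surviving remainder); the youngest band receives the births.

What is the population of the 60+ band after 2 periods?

Period 1:
Births: 14100 × 0.274 = 3863
15–29: 10700 × 0.943 = 10090
30–44: 14100 × 0.957 = 13494
45–59: 15100 × 0.948 = 14315
60+: 17700 × 0.936 + 7700 × 0.614 = 16567 + 4728 = 21295
Population now: 0–14=3863, 15–29=10090, 30–44=13494, 45–59=14315, 60+=21295
Period 2:
Births: 10090 × 0.274 = 2765
15–29: 3863 × 0.943 = 3643
30–44: 10090 × 0.957 = 9656
45–59: 13494 × 0.948 = 12792
60+: 14315 × 0.936 + 21295 × 0.614 = 13399 + 13075 = 26474
Population now: 0–14=2765, 15–29=3643, 30–44=9656, 45–59=12792, 60+=26474

26474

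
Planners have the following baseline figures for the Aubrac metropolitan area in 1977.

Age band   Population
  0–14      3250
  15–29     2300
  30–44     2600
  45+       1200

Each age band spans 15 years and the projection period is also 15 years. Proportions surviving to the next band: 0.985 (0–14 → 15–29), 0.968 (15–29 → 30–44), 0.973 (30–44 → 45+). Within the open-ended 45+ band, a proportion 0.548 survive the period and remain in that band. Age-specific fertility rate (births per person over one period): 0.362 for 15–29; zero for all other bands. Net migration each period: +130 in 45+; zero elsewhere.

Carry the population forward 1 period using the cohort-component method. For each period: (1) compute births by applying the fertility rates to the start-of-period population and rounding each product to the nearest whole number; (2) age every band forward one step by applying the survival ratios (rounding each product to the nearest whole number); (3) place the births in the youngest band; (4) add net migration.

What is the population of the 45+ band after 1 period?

3318

— Period 1 —
Births: 2300 × 0.362 = 833
15–29: 3250 × 0.985 = 3201
30–44: 2300 × 0.968 = 2226
45+: 2600 × 0.973 + 1200 × 0.548 = 2530 + 658 = 3188
Net migration: 45+ + 130 → 3318
→ [833, 3201, 2226, 3318]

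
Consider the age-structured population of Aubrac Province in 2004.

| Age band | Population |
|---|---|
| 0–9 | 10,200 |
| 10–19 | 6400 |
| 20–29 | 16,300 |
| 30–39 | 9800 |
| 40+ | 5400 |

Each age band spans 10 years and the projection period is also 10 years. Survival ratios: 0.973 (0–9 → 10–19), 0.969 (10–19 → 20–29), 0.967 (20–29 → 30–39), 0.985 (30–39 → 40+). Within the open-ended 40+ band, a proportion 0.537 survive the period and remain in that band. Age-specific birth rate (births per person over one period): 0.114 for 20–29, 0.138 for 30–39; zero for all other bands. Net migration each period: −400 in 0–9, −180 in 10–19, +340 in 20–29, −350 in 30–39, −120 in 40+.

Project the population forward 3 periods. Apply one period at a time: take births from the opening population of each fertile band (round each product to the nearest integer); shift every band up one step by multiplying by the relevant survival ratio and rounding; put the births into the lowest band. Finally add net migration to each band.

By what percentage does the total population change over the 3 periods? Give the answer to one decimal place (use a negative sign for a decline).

-31.1

— Period 1 —
Births: 16300 × 0.114 = 1858  |  9800 × 0.138 = 1352 → total 3210
10–19: 10200 × 0.973 = 9925
20–29: 6400 × 0.969 = 6202
30–39: 16300 × 0.967 = 15762
40+: 9800 × 0.985 + 5400 × 0.537 = 9653 + 2900 = 12553
Net migration: 0–9 − 400 → 2810; 10–19 − 180 → 9745; 20–29 + 340 → 6542; 30–39 − 350 → 15412; 40+ − 120 → 12433
Giving 2810 / 9745 / 6542 / 15412 / 12433.
— Period 2 —
Births: 6542 × 0.114 = 746  |  15412 × 0.138 = 2127 → total 2873
10–19: 2810 × 0.973 = 2734
20–29: 9745 × 0.969 = 9443
30–39: 6542 × 0.967 = 6326
40+: 15412 × 0.985 + 12433 × 0.537 = 15181 + 6677 = 21858
Net migration: 0–9 − 400 → 2473; 10–19 − 180 → 2554; 20–29 + 340 → 9783; 30–39 − 350 → 5976; 40+ − 120 → 21738
Giving 2473 / 2554 / 9783 / 5976 / 21738.
— Period 3 —
Births: 9783 × 0.114 = 1115  |  5976 × 0.138 = 825 → total 1940
10–19: 2473 × 0.973 = 2406
20–29: 2554 × 0.969 = 2475
30–39: 9783 × 0.967 = 9460
40+: 5976 × 0.985 + 21738 × 0.537 = 5886 + 11673 = 17559
Net migration: 0–9 − 400 → 1540; 10–19 − 180 → 2226; 20–29 + 340 → 2815; 30–39 − 350 → 9110; 40+ − 120 → 17439
Giving 1540 / 2226 / 2815 / 9110 / 17439.
Total: 48100 → 33130; change = -14970; percentage change = -31.1%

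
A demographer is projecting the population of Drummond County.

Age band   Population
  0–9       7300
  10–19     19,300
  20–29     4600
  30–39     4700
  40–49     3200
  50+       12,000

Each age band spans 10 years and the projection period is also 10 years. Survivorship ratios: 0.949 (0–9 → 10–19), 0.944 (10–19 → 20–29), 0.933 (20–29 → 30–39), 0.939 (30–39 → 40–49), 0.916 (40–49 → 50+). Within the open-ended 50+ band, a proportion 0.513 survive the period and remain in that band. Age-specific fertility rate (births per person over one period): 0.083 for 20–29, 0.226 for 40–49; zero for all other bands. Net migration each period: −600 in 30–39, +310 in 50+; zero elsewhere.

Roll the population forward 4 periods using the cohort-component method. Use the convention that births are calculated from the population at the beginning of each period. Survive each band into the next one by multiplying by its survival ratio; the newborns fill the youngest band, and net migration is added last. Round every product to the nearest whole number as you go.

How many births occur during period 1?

1105

Call the bands 1 to 6, youngest first.
Period 1.
Births: 4600 × 0.083 = 382  |  3200 × 0.226 = 723 — total 1105
Band 2: 7300 × 0.949 = 6928
Band 3: 19300 × 0.944 = 18219
Band 4: 4600 × 0.933 = 4292
Band 5: 4700 × 0.939 = 4413
Band 6: 3200 × 0.916 + 12000 × 0.513 = 2931 + 6156 = 9087
Net migration: Band 4 − 600 → 3692; Band 6 + 310 → 9397
End of period: [1105, 6928, 18219, 3692, 4413, 9397]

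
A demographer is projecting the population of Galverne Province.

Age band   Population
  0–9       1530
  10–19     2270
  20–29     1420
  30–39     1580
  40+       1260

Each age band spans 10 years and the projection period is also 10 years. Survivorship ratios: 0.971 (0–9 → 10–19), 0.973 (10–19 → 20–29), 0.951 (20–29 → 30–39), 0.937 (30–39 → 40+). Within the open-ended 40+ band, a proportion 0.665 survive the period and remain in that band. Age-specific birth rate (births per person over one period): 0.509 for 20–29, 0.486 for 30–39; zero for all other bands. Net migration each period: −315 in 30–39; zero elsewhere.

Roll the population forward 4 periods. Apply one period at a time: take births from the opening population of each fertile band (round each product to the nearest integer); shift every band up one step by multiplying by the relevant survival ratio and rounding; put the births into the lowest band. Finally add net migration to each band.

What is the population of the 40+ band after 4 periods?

3216

(Bands numbered youngest = 1 to oldest = 5.)
Period 1.
Births: 1420 × 0.509 = 723 ; 1580 × 0.486 = 768 ⇒ total 1491
Band 2: 1530 × 0.971 = 1486
Band 3: 2270 × 0.973 = 2209
Band 4: 1420 × 0.951 = 1350
Band 5: 1580 × 0.937 + 1260 × 0.665 = 1480 + 838 = 2318
Net migration: Band 4 − 315 → 1035
End of period: [1491, 1486, 2209, 1035, 2318]
Period 2.
Births: 2209 × 0.509 = 1124 ; 1035 × 0.486 = 503 ⇒ total 1627
Band 2: 1491 × 0.971 = 1448
Band 3: 1486 × 0.973 = 1446
Band 4: 2209 × 0.951 = 2101
Band 5: 1035 × 0.937 + 2318 × 0.665 = 970 + 1541 = 2511
Net migration: Band 4 − 315 → 1786
End of period: [1627, 1448, 1446, 1786, 2511]
Period 3.
Births: 1446 × 0.509 = 736 ; 1786 × 0.486 = 868 ⇒ total 1604
Band 2: 1627 × 0.971 = 1580
Band 3: 1448 × 0.973 = 1409
Band 4: 1446 × 0.951 = 1375
Band 5: 1786 × 0.937 + 2511 × 0.665 = 1673 + 1670 = 3343
Net migration: Band 4 − 315 → 1060
End of period: [1604, 1580, 1409, 1060, 3343]
Period 4.
Births: 1409 × 0.509 = 717 ; 1060 × 0.486 = 515 ⇒ total 1232
Band 2: 1604 × 0.971 = 1557
Band 3: 1580 × 0.973 = 1537
Band 4: 1409 × 0.951 = 1340
Band 5: 1060 × 0.937 + 3343 × 0.665 = 993 + 2223 = 3216
Net migration: Band 4 − 315 → 1025
End of period: [1232, 1557, 1537, 1025, 3216]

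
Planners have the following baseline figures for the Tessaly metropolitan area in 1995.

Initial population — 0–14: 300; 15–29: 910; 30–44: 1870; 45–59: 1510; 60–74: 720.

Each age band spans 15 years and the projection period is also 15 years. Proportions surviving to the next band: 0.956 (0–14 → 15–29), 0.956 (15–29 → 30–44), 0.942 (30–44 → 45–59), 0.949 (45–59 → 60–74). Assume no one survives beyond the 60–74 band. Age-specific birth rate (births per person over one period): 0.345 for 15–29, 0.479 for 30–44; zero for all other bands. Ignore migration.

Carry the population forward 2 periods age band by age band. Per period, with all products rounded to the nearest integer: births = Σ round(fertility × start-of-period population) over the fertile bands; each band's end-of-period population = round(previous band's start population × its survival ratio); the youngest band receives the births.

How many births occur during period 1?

— Period 1 —
Births: 910 × 0.345 = 314 ; 1870 × 0.479 = 896 → 1210
15–29: 300 × 0.956 = 287
30–44: 910 × 0.956 = 870
45–59: 1870 × 0.942 = 1762
60–74: 1510 × 0.949 = 1433
End of period: [1210, 287, 870, 1762, 1433]

1210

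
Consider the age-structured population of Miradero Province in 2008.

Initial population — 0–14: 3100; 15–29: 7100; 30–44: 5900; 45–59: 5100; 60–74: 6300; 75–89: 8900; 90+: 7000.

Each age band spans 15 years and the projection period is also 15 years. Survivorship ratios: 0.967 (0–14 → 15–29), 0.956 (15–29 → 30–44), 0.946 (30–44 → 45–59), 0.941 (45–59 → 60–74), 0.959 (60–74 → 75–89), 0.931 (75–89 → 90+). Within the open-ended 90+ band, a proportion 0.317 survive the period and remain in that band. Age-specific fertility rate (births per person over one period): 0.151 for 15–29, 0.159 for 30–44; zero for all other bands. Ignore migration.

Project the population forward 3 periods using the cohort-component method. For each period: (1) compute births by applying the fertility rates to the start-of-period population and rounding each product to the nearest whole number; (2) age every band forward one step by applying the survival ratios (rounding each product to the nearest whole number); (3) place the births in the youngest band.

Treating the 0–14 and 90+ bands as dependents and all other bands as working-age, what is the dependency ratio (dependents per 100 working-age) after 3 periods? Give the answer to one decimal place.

46.0

— Period 1 —
Births: 7100 * 0.151 = 1072  |  5900 * 0.159 = 938 — total 2010
15–29: 3100 * 0.967 = 2998
30–44: 7100 * 0.956 = 6788
45–59: 5900 * 0.946 = 5581
60–74: 5100 * 0.941 = 4799
75–89: 6300 * 0.959 = 6042
90+: 8900 * 0.931 + 7000 * 0.317 = 8286 + 2219 = 10505
End of period: [2010, 2998, 6788, 5581, 4799, 6042, 10505]
— Period 2 —
Births: 2998 * 0.151 = 453  |  6788 * 0.159 = 1079 — total 1532
15–29: 2010 * 0.967 = 1944
30–44: 2998 * 0.956 = 2866
45–59: 6788 * 0.946 = 6421
60–74: 5581 * 0.941 = 5252
75–89: 4799 * 0.959 = 4602
90+: 6042 * 0.931 + 10505 * 0.317 = 5625 + 3330 = 8955
End of period: [1532, 1944, 2866, 6421, 5252, 4602, 8955]
— Period 3 —
Births: 1944 * 0.151 = 294  |  2866 * 0.159 = 456 — total 750
15–29: 1532 * 0.967 = 1481
30–44: 1944 * 0.956 = 1858
45–59: 2866 * 0.946 = 2711
60–74: 6421 * 0.941 = 6042
75–89: 5252 * 0.959 = 5037
90+: 4602 * 0.931 + 8955 * 0.317 = 4284 + 2839 = 7123
End of period: [750, 1481, 1858, 2711, 6042, 5037, 7123]
Dependents (band 0–14 + band 90+) = 750 + 7123 = 7873; working-age = 17129; ratio = 7873/17129 × 100 = 46.0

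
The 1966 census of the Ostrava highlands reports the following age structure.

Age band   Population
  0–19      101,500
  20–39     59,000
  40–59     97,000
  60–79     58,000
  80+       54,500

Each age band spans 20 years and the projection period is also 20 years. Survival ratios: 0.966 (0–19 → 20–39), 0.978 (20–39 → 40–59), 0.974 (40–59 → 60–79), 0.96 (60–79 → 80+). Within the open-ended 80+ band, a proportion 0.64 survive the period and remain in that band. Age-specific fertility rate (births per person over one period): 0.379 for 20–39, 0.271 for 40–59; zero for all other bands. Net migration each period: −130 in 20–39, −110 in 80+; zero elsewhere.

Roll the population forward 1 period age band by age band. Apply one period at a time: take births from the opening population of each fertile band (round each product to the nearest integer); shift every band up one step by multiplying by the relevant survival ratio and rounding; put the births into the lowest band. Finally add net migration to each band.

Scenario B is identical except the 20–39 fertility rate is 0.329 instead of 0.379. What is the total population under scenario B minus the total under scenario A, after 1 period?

-2950

Let band 1 be 0–19 through band 5 = 80+.
— Period 1 —
Births: 59000 * 0.379 = 22361 ; 97000 * 0.271 = 26287 — total 48648
Band 2: 101500 * 0.966 = 98049
Band 3: 59000 * 0.978 = 57702
Band 4: 97000 * 0.974 = 94478
Band 5: 58000 * 0.96 + 54500 * 0.64 = 55680 + 34880 = 90560
Net migration: Band 2 − 130 → 97919; Band 5 − 110 → 90450
End of period: [48648, 97919, 57702, 94478, 90450]
Scenario A total after 1 period: 389197
Scenario B projection —
— Period 1 —
Births: 59000 * 0.329 = 19411 ; 97000 * 0.271 = 26287 — total 45698
Band 2: 101500 * 0.966 = 98049
Band 3: 59000 * 0.978 = 57702
Band 4: 97000 * 0.974 = 94478
Band 5: 58000 * 0.96 + 54500 * 0.64 = 55680 + 34880 = 90560
Net migration: Band 2 − 130 → 97919; Band 5 − 110 → 90450
End of period: [45698, 97919, 57702, 94478, 90450]
Scenario B total after 1 period: 386247
Difference B − A = 386247 − 389197 = -2950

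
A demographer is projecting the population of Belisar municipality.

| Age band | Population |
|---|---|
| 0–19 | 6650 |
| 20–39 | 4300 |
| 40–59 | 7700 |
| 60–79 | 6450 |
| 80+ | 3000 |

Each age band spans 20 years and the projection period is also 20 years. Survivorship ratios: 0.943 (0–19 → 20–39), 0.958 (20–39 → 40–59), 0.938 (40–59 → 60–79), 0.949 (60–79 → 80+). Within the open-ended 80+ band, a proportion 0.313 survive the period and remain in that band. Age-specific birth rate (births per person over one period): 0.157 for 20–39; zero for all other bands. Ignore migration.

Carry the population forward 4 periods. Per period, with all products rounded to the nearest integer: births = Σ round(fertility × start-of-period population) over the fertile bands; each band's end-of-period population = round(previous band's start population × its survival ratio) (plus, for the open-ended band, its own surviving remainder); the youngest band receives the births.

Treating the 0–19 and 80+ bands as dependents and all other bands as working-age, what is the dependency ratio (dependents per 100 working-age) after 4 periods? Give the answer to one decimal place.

484.0

Call the groups 1 to 5, youngest first.
After projecting period 1:
Births: 4300 × 0.157 = 675
Group 2: 6650 × 0.943 = 6271
Group 3: 4300 × 0.958 = 4119
Group 4: 7700 × 0.938 = 7223
Group 5: 6450 × 0.949 + 3000 × 0.313 = 6121 + 939 = 7060
Giving 675 / 6271 / 4119 / 7223 / 7060.
After projecting period 2:
Births: 6271 × 0.157 = 985
Group 2: 675 × 0.943 = 637
Group 3: 6271 × 0.958 = 6008
Group 4: 4119 × 0.938 = 3864
Group 5: 7223 × 0.949 + 7060 × 0.313 = 6855 + 2210 = 9065
Giving 985 / 637 / 6008 / 3864 / 9065.
After projecting period 3:
Births: 637 × 0.157 = 100
Group 2: 985 × 0.943 = 929
Group 3: 637 × 0.958 = 610
Group 4: 6008 × 0.938 = 5636
Group 5: 3864 × 0.949 + 9065 × 0.313 = 3667 + 2837 = 6504
Giving 100 / 929 / 610 / 5636 / 6504.
After projecting period 4:
Births: 929 × 0.157 = 146
Group 2: 100 × 0.943 = 94
Group 3: 929 × 0.958 = 890
Group 4: 610 × 0.938 = 572
Group 5: 5636 × 0.949 + 6504 × 0.313 = 5349 + 2036 = 7385
Giving 146 / 94 / 890 / 572 / 7385.
Dependents (band 0–19 + band 80+) = 146 + 7385 = 7531; working-age = 1556; ratio = 7531/1556 × 100 = 484.0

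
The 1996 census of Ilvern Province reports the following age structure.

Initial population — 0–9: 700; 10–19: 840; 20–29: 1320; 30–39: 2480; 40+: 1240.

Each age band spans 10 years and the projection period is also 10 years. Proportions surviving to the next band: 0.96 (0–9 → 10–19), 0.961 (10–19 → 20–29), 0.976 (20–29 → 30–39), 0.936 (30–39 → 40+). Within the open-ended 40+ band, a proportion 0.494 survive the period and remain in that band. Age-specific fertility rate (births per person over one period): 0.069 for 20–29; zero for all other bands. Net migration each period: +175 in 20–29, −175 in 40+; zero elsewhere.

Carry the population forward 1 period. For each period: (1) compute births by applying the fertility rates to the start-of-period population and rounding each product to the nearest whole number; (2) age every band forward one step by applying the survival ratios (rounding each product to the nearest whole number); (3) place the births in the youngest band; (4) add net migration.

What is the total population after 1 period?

Period 1.
Births: 1320 × 0.069 = 91
10–19: 700 × 0.96 = 672
20–29: 840 × 0.961 = 807
30–39: 1320 × 0.976 = 1288
40+: 2480 × 0.936 + 1240 × 0.494 = 2321 + 613 = 2934
Net migration: 20–29 + 175 → 982; 40+ − 175 → 2759
End of period: [91, 672, 982, 1288, 2759]
Total after period 1: 91 + 672 + 982 + 1288 + 2759 = 5792

5792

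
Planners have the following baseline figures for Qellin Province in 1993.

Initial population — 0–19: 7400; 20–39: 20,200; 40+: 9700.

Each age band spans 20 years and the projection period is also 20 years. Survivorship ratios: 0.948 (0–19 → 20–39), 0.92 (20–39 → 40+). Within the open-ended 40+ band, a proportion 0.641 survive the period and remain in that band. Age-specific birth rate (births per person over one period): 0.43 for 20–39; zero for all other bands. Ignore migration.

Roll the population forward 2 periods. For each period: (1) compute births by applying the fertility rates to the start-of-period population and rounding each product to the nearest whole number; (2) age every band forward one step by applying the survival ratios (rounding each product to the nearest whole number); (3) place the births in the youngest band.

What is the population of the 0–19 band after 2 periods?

— Period 1 —
Births: 20200 × 0.43 = 8686
20–39: 7400 × 0.948 = 7015
40+: 20200 × 0.92 + 9700 × 0.641 = 18584 + 6218 = 24802
Giving 8686 / 7015 / 24802.
— Period 2 —
Births: 7015 × 0.43 = 3016
20–39: 8686 × 0.948 = 8234
40+: 7015 × 0.92 + 24802 × 0.641 = 6454 + 15898 = 22352
Giving 3016 / 8234 / 22352.

3016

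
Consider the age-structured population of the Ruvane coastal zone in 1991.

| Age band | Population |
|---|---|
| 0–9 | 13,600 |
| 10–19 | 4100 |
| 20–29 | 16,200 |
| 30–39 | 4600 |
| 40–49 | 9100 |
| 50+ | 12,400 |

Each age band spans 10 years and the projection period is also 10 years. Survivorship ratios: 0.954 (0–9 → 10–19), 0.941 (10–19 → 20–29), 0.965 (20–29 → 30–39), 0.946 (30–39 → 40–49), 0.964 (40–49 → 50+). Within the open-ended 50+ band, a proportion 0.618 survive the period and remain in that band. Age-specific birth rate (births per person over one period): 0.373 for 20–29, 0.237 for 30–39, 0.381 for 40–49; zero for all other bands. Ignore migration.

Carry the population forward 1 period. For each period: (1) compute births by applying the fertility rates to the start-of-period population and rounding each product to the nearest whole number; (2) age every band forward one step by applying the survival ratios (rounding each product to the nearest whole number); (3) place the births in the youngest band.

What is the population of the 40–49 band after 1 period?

4352

Let band 1 be 0–9 through band 6 = 50+.
After projecting period 1:
Births: 16200 × 0.373 = 6043  |  4600 × 0.237 = 1090  |  9100 × 0.381 = 3467 → total 10600
Band 2: 13600 × 0.954 = 12974
Band 3: 4100 × 0.941 = 3858
Band 4: 16200 × 0.965 = 15633
Band 5: 4600 × 0.946 = 4352
Band 6: 9100 × 0.964 + 12400 × 0.618 = 8772 + 7663 = 16435
Giving 10600 / 12974 / 3858 / 15633 / 4352 / 16435.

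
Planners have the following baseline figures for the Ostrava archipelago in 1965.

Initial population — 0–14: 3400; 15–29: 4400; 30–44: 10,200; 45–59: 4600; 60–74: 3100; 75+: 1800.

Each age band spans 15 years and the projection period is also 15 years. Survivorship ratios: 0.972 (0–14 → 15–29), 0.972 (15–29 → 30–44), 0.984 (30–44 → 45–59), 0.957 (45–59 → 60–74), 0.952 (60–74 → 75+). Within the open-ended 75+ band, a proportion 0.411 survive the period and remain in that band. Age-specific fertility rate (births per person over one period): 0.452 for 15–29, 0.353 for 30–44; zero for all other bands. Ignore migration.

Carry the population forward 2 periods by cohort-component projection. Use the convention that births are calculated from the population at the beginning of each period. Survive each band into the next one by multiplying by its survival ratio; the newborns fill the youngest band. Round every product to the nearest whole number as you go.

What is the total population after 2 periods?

31171

(Groups numbered youngest = 1 to oldest = 6.)
— Period 1 —
Births: 4400 * 0.452 = 1989 ; 10200 * 0.353 = 3601 → total 5590
Group 2: 3400 * 0.972 = 3305
Group 3: 4400 * 0.972 = 4277
Group 4: 10200 * 0.984 = 10037
Group 5: 4600 * 0.957 = 4402
Group 6: 3100 * 0.952 + 1800 * 0.411 = 2951 + 740 = 3691
End of period: [5590, 3305, 4277, 10037, 4402, 3691]
— Period 2 —
Births: 3305 * 0.452 = 1494 ; 4277 * 0.353 = 1510 → total 3004
Group 2: 5590 * 0.972 = 5433
Group 3: 3305 * 0.972 = 3212
Group 4: 4277 * 0.984 = 4209
Group 5: 10037 * 0.957 = 9605
Group 6: 4402 * 0.952 + 3691 * 0.411 = 4191 + 1517 = 5708
End of period: [3004, 5433, 3212, 4209, 9605, 5708]
Total after period 2: 3004 + 5433 + 3212 + 4209 + 9605 + 5708 = 31171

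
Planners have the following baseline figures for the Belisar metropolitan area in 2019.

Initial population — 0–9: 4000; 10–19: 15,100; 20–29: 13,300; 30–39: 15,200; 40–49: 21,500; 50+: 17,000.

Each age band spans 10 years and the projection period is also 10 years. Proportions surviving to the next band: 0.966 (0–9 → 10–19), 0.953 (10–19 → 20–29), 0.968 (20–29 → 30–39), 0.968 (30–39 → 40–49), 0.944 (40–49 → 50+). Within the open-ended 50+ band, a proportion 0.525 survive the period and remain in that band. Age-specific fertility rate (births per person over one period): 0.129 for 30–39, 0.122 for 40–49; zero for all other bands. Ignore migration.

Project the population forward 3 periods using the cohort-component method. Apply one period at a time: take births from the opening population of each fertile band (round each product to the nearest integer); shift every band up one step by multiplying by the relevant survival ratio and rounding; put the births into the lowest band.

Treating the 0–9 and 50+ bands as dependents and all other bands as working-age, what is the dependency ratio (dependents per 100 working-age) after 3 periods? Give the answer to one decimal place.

[period 1]
Births: 15200 × 0.129 = 1961  |  21500 × 0.122 = 2623 ⇒ total 4584
10–19: 4000 × 0.966 = 3864
20–29: 15100 × 0.953 = 14390
30–39: 13300 × 0.968 = 12874
40–49: 15200 × 0.968 = 14714
50+: 21500 × 0.944 + 17000 × 0.525 = 20296 + 8925 = 29221
Population now: 0–9=4584, 10–19=3864, 20–29=14390, 30–39=12874, 40–49=14714, 50+=29221
[period 2]
Births: 12874 × 0.129 = 1661  |  14714 × 0.122 = 1795 ⇒ total 3456
10–19: 4584 × 0.966 = 4428
20–29: 3864 × 0.953 = 3682
30–39: 14390 × 0.968 = 13930
40–49: 12874 × 0.968 = 12462
50+: 14714 × 0.944 + 29221 × 0.525 = 13890 + 15341 = 29231
Population now: 0–9=3456, 10–19=4428, 20–29=3682, 30–39=13930, 40–49=12462, 50+=29231
[period 3]
Births: 13930 × 0.129 = 1797  |  12462 × 0.122 = 1520 ⇒ total 3317
10–19: 3456 × 0.966 = 3338
20–29: 4428 × 0.953 = 4220
30–39: 3682 × 0.968 = 3564
40–49: 13930 × 0.968 = 13484
50+: 12462 × 0.944 + 29231 × 0.525 = 11764 + 15346 = 27110
Population now: 0–9=3317, 10–19=3338, 20–29=4220, 30–39=3564, 40–49=13484, 50+=27110
Dependents (band 0–9 + band 50+) = 3317 + 27110 = 30427; working-age = 24606; ratio = 30427/24606 × 100 = 123.7

123.7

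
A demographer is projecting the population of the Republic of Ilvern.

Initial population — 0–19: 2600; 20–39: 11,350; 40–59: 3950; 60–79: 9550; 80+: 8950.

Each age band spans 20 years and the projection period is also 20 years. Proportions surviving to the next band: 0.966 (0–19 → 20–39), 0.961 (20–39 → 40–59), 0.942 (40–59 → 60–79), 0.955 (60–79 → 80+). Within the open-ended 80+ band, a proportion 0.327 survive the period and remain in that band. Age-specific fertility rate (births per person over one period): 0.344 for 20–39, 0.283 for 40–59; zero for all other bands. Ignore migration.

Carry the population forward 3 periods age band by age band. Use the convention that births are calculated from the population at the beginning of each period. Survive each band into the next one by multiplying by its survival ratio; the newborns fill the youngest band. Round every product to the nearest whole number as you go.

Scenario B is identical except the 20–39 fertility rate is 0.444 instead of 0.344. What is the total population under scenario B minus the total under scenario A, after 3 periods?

Call the groups 1 to 5, youngest first.
Period 1:
Births: 11350 × 0.344 = 3904 ; 3950 × 0.283 = 1118 → 5022
Group 2: 2600 × 0.966 = 2512
Group 3: 11350 × 0.961 = 10907
Group 4: 3950 × 0.942 = 3721
Group 5: 9550 × 0.955 + 8950 × 0.327 = 9120 + 2927 = 12047
→ [5022, 2512, 10907, 3721, 12047]
Period 2:
Births: 2512 × 0.344 = 864 ; 10907 × 0.283 = 3087 → 3951
Group 2: 5022 × 0.966 = 4851
Group 3: 2512 × 0.961 = 2414
Group 4: 10907 × 0.942 = 10274
Group 5: 3721 × 0.955 + 12047 × 0.327 = 3554 + 3939 = 7493
→ [3951, 4851, 2414, 10274, 7493]
Period 3:
Births: 4851 × 0.344 = 1669 ; 2414 × 0.283 = 683 → 2352
Group 2: 3951 × 0.966 = 3817
Group 3: 4851 × 0.961 = 4662
Group 4: 2414 × 0.942 = 2274
Group 5: 10274 × 0.955 + 7493 × 0.327 = 9812 + 2450 = 12262
→ [2352, 3817, 4662, 2274, 12262]
Scenario A total after 3 periods: 25367
Scenario B projection —
Period 1:
Births: 11350 × 0.444 = 5039 ; 3950 × 0.283 = 1118 → 6157
Group 2: 2600 × 0.966 = 2512
Group 3: 11350 × 0.961 = 10907
Group 4: 3950 × 0.942 = 3721
Group 5: 9550 × 0.955 + 8950 × 0.327 = 9120 + 2927 = 12047
→ [6157, 2512, 10907, 3721, 12047]
Period 2:
Births: 2512 × 0.444 = 1115 ; 10907 × 0.283 = 3087 → 4202
Group 2: 6157 × 0.966 = 5948
Group 3: 2512 × 0.961 = 2414
Group 4: 10907 × 0.942 = 10274
Group 5: 3721 × 0.955 + 12047 × 0.327 = 3554 + 3939 = 7493
→ [4202, 5948, 2414, 10274, 7493]
Period 3:
Births: 5948 × 0.444 = 2641 ; 2414 × 0.283 = 683 → 3324
Group 2: 4202 × 0.966 = 4059
Group 3: 5948 × 0.961 = 5716
Group 4: 2414 × 0.942 = 2274
Group 5: 10274 × 0.955 + 7493 × 0.327 = 9812 + 2450 = 12262
→ [3324, 4059, 5716, 2274, 12262]
Scenario B total after 3 periods: 27635
Difference B − A = 27635 − 25367 = 2268

2268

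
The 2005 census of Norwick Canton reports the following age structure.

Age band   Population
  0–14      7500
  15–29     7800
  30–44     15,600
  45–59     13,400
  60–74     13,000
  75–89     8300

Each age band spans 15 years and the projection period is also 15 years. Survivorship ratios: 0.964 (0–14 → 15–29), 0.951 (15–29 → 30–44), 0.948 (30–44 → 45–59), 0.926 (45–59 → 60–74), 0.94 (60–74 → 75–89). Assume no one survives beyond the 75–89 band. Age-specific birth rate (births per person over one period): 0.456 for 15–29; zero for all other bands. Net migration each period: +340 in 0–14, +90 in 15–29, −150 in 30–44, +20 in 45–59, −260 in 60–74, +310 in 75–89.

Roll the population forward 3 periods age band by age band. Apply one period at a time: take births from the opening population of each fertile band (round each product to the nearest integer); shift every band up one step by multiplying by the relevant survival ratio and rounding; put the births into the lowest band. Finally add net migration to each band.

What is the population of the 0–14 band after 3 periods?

Call the groups 1 to 6, youngest first.
— Period 1 —
Births: 7800 * 0.456 = 3557
Group 2: 7500 * 0.964 = 7230
Group 3: 7800 * 0.951 = 7418
Group 4: 15600 * 0.948 = 14789
Group 5: 13400 * 0.926 = 12408
Group 6: 13000 * 0.94 = 12220
Net migration: Group 1 + 340 → 3897; Group 2 + 90 → 7320; Group 3 − 150 → 7268; Group 4 + 20 → 14809; Group 5 − 260 → 12148; Group 6 + 310 → 12530
Giving 3897 / 7320 / 7268 / 14809 / 12148 / 12530.
— Period 2 —
Births: 7320 * 0.456 = 3338
Group 2: 3897 * 0.964 = 3757
Group 3: 7320 * 0.951 = 6961
Group 4: 7268 * 0.948 = 6890
Group 5: 14809 * 0.926 = 13713
Group 6: 12148 * 0.94 = 11419
Net migration: Group 1 + 340 → 3678; Group 2 + 90 → 3847; Group 3 − 150 → 6811; Group 4 + 20 → 6910; Group 5 − 260 → 13453; Group 6 + 310 → 11729
Giving 3678 / 3847 / 6811 / 6910 / 13453 / 11729.
— Period 3 —
Births: 3847 * 0.456 = 1754
Group 2: 3678 * 0.964 = 3546
Group 3: 3847 * 0.951 = 3658
Group 4: 6811 * 0.948 = 6457
Group 5: 6910 * 0.926 = 6399
Group 6: 13453 * 0.94 = 12646
Net migration: Group 1 + 340 → 2094; Group 2 + 90 → 3636; Group 3 − 150 → 3508; Group 4 + 20 → 6477; Group 5 − 260 → 6139; Group 6 + 310 → 12956
Giving 2094 / 3636 / 3508 / 6477 / 6139 / 12956.

2094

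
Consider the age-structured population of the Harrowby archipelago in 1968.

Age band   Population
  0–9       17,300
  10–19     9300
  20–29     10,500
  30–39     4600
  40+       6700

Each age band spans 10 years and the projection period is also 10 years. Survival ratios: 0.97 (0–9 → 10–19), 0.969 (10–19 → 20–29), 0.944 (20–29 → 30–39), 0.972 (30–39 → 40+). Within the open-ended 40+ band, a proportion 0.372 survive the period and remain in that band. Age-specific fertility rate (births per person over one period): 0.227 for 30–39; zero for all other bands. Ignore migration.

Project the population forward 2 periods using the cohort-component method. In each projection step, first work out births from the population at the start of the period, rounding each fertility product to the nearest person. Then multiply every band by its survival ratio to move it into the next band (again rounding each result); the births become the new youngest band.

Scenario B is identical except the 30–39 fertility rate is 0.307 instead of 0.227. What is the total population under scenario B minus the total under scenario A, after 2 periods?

1150

[period 1]
Births: 4600 * 0.227 = 1044
10–19: 17300 * 0.97 = 16781
20–29: 9300 * 0.969 = 9012
30–39: 10500 * 0.944 = 9912
40+: 4600 * 0.972 + 6700 * 0.372 = 4471 + 2492 = 6963
→ [1044, 16781, 9012, 9912, 6963]
[period 2]
Births: 9912 * 0.227 = 2250
10–19: 1044 * 0.97 = 1013
20–29: 16781 * 0.969 = 16261
30–39: 9012 * 0.944 = 8507
40+: 9912 * 0.972 + 6963 * 0.372 = 9634 + 2590 = 12224
→ [2250, 1013, 16261, 8507, 12224]
Scenario A total after 2 periods: 40255
Scenario B projection —
[period 1]
Births: 4600 * 0.307 = 1412
10–19: 17300 * 0.97 = 16781
20–29: 9300 * 0.969 = 9012
30–39: 10500 * 0.944 = 9912
40+: 4600 * 0.972 + 6700 * 0.372 = 4471 + 2492 = 6963
→ [1412, 16781, 9012, 9912, 6963]
[period 2]
Births: 9912 * 0.307 = 3043
10–19: 1412 * 0.97 = 1370
20–29: 16781 * 0.969 = 16261
30–39: 9012 * 0.944 = 8507
40+: 9912 * 0.972 + 6963 * 0.372 = 9634 + 2590 = 12224
→ [3043, 1370, 16261, 8507, 12224]
Scenario B total after 2 periods: 41405
Difference B − A = 41405 − 40255 = 1150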